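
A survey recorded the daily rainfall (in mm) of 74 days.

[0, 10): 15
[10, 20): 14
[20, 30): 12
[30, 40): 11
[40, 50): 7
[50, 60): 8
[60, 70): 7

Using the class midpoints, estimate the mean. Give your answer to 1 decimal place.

29.5

Midpoints: 5, 15, 25, 35, 45, 55, 65
Σfm = 15×5 + 14×15 + 12×25 + 11×35 + 7×45 + 8×55 + 7×65 = 2180
n = Σf = 74
Mean = 2180 / 74 = 29.4595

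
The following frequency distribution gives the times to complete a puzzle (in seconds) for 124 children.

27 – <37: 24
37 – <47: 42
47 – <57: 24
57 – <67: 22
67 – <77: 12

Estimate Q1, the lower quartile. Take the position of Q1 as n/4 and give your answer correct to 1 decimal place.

38.7

Cumulative frequencies: 24, 66, 90, 112, 124
n = 124; position = n/4 = 31.
This falls in the class 37 – <47: L = 37, F = 24, f = 42, h = 10.
Lower quartile ≈ 37 + ((31 − 24) / 42) × 10 = 38.6667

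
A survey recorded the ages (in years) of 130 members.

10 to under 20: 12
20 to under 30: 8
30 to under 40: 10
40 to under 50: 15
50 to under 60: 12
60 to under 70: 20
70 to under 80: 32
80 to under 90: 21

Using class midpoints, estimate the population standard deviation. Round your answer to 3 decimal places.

22.252

Midpoints: 15, 25, 35, 45, 55, 65, 75, 85
n = 130, Σfm = 7550, mean = 58.0769
Σfm² = 502850
Σf(m − x̄)² = Σfm² − (Σfm)²/n = 502850 − 7550²/130 = 64369.2308
Population variance = 64369.2308 / 130 = 495.1479
Standard deviation = √495.1479 = 22.2519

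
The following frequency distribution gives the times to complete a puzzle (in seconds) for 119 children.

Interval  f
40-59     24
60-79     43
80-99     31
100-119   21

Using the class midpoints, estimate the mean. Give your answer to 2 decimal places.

Midpoints: 49.5, 69.5, 89.5, 109.5
Σfm = 24×49.5 + 43×69.5 + 31×89.5 + 21×109.5 = 9250.5
n = Σf = 119
Mean = 9250.5 / 119 = 77.7353

77.74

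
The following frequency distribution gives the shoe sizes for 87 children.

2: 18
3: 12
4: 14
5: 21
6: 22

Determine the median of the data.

Cumulative frequencies: 18, 30, 44, 65, 87
n = 87, so the median is the value in position (n+1)/2 = 44.
Position 44 falls at value 4.

4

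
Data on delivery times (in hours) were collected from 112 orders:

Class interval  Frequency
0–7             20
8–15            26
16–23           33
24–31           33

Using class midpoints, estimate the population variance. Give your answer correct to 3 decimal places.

Midpoints: 3.5, 11.5, 19.5, 27.5
n = 112, Σfm = 1920, mean = 17.1429
Σfm² = 41188
Σf(m − x̄)² = Σfm² − (Σfm)²/n = 41188 − 1920²/112 = 8273.7143
Population variance = 8273.7143 / 112 = 73.8724

73.872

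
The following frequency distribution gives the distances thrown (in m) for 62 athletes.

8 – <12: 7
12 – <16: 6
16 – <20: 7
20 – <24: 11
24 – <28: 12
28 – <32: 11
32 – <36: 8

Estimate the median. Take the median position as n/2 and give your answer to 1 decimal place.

Cumulative frequencies: 7, 13, 20, 31, 43, 54, 62
n = 62; position = n/2 = 31.
This falls in the class 20 – <24: L = 20, F = 20, f = 11, h = 4.
Median ≈ 20 + ((31 − 20) / 11) × 4 = 24.0000

24.0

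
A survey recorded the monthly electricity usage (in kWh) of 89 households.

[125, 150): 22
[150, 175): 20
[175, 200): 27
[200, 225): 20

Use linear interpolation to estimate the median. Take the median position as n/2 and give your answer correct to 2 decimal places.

177.31

Cumulative frequencies: 22, 42, 69, 89
n = 89; position = n/2 = 44.5.
This falls in the class [175, 200): L = 175, F = 42, f = 27, h = 25.
Median ≈ 175 + ((44.5 − 42) / 27) × 25 = 177.3148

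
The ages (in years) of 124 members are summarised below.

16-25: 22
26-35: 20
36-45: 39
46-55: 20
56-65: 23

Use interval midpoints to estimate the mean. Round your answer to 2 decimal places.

Midpoints: 20.5, 30.5, 40.5, 50.5, 60.5
Σfm = 22×20.5 + 20×30.5 + 39×40.5 + 20×50.5 + 23×60.5 = 5042
n = Σf = 124
Mean = 5042 / 124 = 40.6613

40.66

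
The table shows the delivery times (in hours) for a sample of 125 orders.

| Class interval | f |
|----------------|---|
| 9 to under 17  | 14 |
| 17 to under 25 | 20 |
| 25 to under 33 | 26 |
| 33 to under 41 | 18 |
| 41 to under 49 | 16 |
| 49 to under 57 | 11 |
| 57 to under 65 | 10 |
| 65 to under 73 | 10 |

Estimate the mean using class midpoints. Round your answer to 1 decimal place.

37.0

Midpoints: 13, 21, 29, 37, 45, 53, 61, 69
Σfm = 14×13 + 20×21 + 26×29 + 18×37 + 16×45 + 11×53 + 10×61 + 10×69 = 4625
n = Σf = 125
Mean = 4625 / 125 = 37.0000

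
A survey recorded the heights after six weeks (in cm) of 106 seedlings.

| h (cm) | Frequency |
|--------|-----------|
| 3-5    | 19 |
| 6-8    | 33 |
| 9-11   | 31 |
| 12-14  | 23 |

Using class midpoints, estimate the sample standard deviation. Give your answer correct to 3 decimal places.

Midpoints: 4, 7, 10, 13
n = 106, Σfm = 916, mean = 8.6415
Σfm² = 8908
Σf(m − x̄)² = Σfm² − (Σfm)²/n = 8908 − 916²/106 = 992.3774
Sample variance = 992.3774 / 105 = 9.4512
Standard deviation = √9.4512 = 3.0743

3.074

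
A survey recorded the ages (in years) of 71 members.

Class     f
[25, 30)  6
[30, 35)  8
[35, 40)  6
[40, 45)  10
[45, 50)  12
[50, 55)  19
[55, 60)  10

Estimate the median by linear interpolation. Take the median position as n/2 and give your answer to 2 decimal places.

Cumulative frequencies: 6, 14, 20, 30, 42, 61, 71
n = 71; position = n/2 = 35.5.
This falls in the class [45, 50): L = 45, F = 30, f = 12, h = 5.
Median ≈ 45 + ((35.5 − 30) / 12) × 5 = 47.2917

47.29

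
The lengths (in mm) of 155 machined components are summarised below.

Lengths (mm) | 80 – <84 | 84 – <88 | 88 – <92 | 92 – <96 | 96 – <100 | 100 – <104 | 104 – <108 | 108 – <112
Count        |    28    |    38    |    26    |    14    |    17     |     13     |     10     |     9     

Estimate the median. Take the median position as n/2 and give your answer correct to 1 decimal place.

Cumulative frequencies: 28, 66, 92, 106, 123, 136, 146, 155
n = 155; position = n/2 = 77.5.
This falls in the class 88 – <92: L = 88, F = 66, f = 26, h = 4.
Median ≈ 88 + ((77.5 − 66) / 26) × 4 = 89.7692

89.8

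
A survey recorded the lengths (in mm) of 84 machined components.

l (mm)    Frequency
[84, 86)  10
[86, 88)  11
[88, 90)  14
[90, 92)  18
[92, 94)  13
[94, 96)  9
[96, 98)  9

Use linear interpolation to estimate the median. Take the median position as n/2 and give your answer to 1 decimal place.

Cumulative frequencies: 10, 21, 35, 53, 66, 75, 84
n = 84; position = n/2 = 42.
This falls in the class [90, 92): L = 90, F = 35, f = 18, h = 2.
Median ≈ 90 + ((42 − 35) / 18) × 2 = 90.7778

90.8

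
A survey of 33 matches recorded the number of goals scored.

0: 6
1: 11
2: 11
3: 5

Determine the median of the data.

1

Cumulative frequencies: 6, 17, 28, 33
n = 33, so the median is the value in position (n+1)/2 = 17.
Position 17 falls at value 1.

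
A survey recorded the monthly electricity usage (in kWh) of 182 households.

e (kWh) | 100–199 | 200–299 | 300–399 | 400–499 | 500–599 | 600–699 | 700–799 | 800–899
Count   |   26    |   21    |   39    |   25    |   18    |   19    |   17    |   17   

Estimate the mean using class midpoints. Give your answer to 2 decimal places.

Midpoints: 149.5, 249.5, 349.5, 449.5, 549.5, 649.5, 749.5, 849.5
Σfm = 26×149.5 + 21×249.5 + 39×349.5 + 25×449.5 + 18×549.5 + 19×649.5 + 17×749.5 + 17×849.5 = 83409
n = Σf = 182
Mean = 83409 / 182 = 458.2912

458.29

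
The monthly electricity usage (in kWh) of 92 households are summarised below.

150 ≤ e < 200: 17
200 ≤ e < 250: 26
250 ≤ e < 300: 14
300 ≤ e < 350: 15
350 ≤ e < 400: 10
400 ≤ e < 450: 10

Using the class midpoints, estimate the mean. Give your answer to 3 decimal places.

277.717

Midpoints: 175, 225, 275, 325, 375, 425
Σfm = 17×175 + 26×225 + 14×275 + 15×325 + 10×375 + 10×425 = 25550
n = Σf = 92
Mean = 25550 / 92 = 277.7174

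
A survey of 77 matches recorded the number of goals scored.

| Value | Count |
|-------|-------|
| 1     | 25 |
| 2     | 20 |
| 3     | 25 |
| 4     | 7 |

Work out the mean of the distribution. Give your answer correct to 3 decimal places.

Values: 1, 2, 3, 4
Σfx = 25×1 + 20×2 + 25×3 + 7×4 = 168
n = Σf = 77
Mean = 168 / 77 = 2.1818

2.182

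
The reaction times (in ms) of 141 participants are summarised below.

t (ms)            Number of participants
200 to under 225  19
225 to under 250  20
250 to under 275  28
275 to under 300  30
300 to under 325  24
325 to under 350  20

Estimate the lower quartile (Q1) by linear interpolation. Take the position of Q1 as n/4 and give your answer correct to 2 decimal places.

245.31

Cumulative frequencies: 19, 39, 67, 97, 121, 141
n = 141; position = n/4 = 35.25.
This falls in the class 225 to under 250: L = 225, F = 19, f = 20, h = 25.
Lower quartile ≈ 225 + ((35.25 − 19) / 20) × 25 = 245.3125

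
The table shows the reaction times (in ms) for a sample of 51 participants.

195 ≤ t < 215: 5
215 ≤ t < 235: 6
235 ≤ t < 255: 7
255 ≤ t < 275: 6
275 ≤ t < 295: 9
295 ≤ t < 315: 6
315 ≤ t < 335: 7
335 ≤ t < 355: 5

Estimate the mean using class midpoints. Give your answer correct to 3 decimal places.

Midpoints: 205, 225, 245, 265, 285, 305, 325, 345
Σfm = 5×205 + 6×225 + 7×245 + 6×265 + 9×285 + 6×305 + 7×325 + 5×345 = 14075
n = Σf = 51
Mean = 14075 / 51 = 275.9804

275.980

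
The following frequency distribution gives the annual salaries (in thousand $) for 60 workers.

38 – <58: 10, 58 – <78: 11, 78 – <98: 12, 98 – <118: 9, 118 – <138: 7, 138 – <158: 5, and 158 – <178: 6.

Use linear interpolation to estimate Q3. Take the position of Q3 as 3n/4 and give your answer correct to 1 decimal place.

Cumulative frequencies: 10, 21, 33, 42, 49, 54, 60
n = 60; position = 3n/4 = 45.
This falls in the class 118 – <138: L = 118, F = 42, f = 7, h = 20.
Upper quartile ≈ 118 + ((45 − 42) / 7) × 20 = 126.5714

126.6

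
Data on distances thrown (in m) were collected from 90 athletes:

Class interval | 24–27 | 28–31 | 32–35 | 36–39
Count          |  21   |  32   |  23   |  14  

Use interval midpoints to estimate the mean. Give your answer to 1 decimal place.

Midpoints: 25.5, 29.5, 33.5, 37.5
Σfm = 21×25.5 + 32×29.5 + 23×33.5 + 14×37.5 = 2775
n = Σf = 90
Mean = 2775 / 90 = 30.8333

30.8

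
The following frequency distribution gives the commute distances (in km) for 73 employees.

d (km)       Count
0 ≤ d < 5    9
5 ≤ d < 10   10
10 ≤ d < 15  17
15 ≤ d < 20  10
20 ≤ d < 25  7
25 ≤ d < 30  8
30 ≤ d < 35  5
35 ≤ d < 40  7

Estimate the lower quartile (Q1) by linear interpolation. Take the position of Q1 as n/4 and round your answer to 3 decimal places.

9.625

Cumulative frequencies: 9, 19, 36, 46, 53, 61, 66, 73
n = 73; position = n/4 = 18.25.
This falls in the class 5 ≤ d < 10: L = 5, F = 9, f = 10, h = 5.
Lower quartile ≈ 5 + ((18.25 − 9) / 10) × 5 = 9.6250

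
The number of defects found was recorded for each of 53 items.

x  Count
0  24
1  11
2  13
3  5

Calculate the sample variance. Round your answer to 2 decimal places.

Values: 0, 1, 2, 3
n = 53, Σfx = 52, mean = 0.9811
Σfx² = 108
Σf(x − x̄)² = Σfx² − (Σfx)²/n = 108 − 52²/53 = 56.9811
Sample variance = 56.9811 / 52 = 1.0958

1.10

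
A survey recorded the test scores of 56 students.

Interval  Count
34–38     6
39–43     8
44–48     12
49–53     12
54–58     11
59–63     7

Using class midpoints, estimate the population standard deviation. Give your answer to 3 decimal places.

7.592

Midpoints: 36, 41, 46, 51, 56, 61
n = 56, Σfm = 2751, mean = 49.1250
Σfm² = 138371
Σf(m − x̄)² = Σfm² − (Σfm)²/n = 138371 − 2751²/56 = 3228.1250
Population variance = 3228.1250 / 56 = 57.6451
Standard deviation = √57.6451 = 7.5924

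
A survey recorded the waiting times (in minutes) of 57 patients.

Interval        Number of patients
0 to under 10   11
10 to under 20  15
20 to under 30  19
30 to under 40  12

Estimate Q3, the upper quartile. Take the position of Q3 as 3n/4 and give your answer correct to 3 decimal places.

Cumulative frequencies: 11, 26, 45, 57
n = 57; position = 3n/4 = 42.75.
This falls in the class 20 to under 30: L = 20, F = 26, f = 19, h = 10.
Upper quartile ≈ 20 + ((42.75 − 26) / 19) × 10 = 28.8158

28.816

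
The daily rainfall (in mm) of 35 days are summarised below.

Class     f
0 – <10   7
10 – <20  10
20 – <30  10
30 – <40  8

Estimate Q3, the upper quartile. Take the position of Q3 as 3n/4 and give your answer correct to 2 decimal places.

29.25

Cumulative frequencies: 7, 17, 27, 35
n = 35; position = 3n/4 = 26.25.
This falls in the class 20 – <30: L = 20, F = 17, f = 10, h = 10.
Upper quartile ≈ 20 + ((26.25 − 17) / 10) × 10 = 29.2500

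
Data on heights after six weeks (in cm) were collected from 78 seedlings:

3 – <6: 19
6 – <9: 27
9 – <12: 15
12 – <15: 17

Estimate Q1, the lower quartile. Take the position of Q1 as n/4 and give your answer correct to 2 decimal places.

Cumulative frequencies: 19, 46, 61, 78
n = 78; position = n/4 = 19.5.
This falls in the class 6 – <9: L = 6, F = 19, f = 27, h = 3.
Lower quartile ≈ 6 + ((19.5 − 19) / 27) × 3 = 6.0556

6.06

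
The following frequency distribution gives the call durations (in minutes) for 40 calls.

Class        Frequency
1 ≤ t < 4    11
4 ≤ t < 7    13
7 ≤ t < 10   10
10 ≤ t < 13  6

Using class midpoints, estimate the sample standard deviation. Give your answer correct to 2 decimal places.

3.11

Midpoints: 2.5, 5.5, 8.5, 11.5
n = 40, Σfm = 253, mean = 6.3250
Σfm² = 1978
Σf(m − x̄)² = Σfm² − (Σfm)²/n = 1978 − 253²/40 = 377.7750
Sample variance = 377.7750 / 39 = 9.6865
Standard deviation = √9.6865 = 3.1123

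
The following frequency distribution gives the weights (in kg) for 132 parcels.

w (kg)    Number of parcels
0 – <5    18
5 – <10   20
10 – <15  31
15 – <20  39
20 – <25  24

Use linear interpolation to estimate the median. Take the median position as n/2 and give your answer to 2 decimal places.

14.52

Cumulative frequencies: 18, 38, 69, 108, 132
n = 132; position = n/2 = 66.
This falls in the class 10 – <15: L = 10, F = 38, f = 31, h = 5.
Median ≈ 10 + ((66 − 38) / 31) × 5 = 14.5161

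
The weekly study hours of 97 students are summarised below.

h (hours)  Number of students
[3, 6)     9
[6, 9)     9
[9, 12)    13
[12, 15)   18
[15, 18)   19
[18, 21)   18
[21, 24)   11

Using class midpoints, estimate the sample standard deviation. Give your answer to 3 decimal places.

Midpoints: 4.5, 7.5, 10.5, 13.5, 16.5, 19.5, 22.5
n = 97, Σfm = 1399.5, mean = 14.4278
Σfm² = 22988.25
Σf(m − x̄)² = Σfm² − (Σfm)²/n = 22988.25 − 1399.5²/97 = 2796.4948
Sample variance = 2796.4948 / 96 = 29.1302
Standard deviation = √29.1302 = 5.3972

5.397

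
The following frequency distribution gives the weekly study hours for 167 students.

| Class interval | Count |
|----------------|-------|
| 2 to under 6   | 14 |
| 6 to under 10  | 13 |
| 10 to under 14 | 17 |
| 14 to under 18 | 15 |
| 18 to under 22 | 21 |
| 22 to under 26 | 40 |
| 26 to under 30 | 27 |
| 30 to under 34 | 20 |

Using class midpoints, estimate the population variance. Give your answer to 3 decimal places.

71.991

Midpoints: 4, 8, 12, 16, 20, 24, 28, 32
n = 167, Σfm = 3380, mean = 20.2395
Σfm² = 80432
Σf(m − x̄)² = Σfm² − (Σfm)²/n = 80432 − 3380²/167 = 12022.4192
Population variance = 12022.4192 / 167 = 71.9905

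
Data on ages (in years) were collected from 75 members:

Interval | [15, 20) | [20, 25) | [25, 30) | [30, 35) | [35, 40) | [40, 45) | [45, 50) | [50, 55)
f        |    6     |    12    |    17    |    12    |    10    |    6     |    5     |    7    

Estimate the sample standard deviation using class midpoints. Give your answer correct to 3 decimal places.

10.226

Midpoints: 17.5, 22.5, 27.5, 32.5, 37.5, 42.5, 47.5, 52.5
n = 75, Σfm = 2467.5, mean = 32.9000
Σfm² = 88918.75
Σf(m − x̄)² = Σfm² − (Σfm)²/n = 88918.75 − 2467.5²/75 = 7738.0000
Sample variance = 7738.0000 / 74 = 104.5676
Standard deviation = √104.5676 = 10.2258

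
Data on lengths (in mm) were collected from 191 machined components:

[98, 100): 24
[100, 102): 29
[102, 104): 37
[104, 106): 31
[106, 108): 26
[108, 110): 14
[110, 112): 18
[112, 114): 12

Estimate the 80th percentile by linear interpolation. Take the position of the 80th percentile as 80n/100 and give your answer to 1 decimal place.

108.8

Cumulative frequencies: 24, 53, 90, 121, 147, 161, 179, 191
n = 191; position = 80n/100 = 152.8.
This falls in the class [108, 110): L = 108, F = 147, f = 14, h = 2.
80th percentile ≈ 108 + ((152.8 − 147) / 14) × 2 = 108.8286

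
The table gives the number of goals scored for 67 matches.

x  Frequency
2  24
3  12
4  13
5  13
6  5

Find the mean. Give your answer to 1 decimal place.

3.4

Values: 2, 3, 4, 5, 6
Σfx = 24×2 + 12×3 + 13×4 + 13×5 + 5×6 = 231
n = Σf = 67
Mean = 231 / 67 = 3.4478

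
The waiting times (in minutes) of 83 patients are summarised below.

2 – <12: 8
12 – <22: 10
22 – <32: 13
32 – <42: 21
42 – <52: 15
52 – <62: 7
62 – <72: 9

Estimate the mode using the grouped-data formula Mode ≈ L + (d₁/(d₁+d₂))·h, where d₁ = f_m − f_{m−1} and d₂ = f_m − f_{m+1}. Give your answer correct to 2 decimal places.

Modal class: 32 – <42 (highest frequency 21).
d₁ = 21 − 13 = 8, d₂ = 21 − 15 = 6
Mode ≈ 32 + (8/(8+6)) × 10 = 32 + 5.7143 = 37.7143

37.71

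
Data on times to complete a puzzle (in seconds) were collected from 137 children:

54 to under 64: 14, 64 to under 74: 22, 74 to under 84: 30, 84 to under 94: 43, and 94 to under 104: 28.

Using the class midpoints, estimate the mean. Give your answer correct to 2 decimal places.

Midpoints: 59, 69, 79, 89, 99
Σfm = 14×59 + 22×69 + 30×79 + 43×89 + 28×99 = 11313
n = Σf = 137
Mean = 11313 / 137 = 82.5766

82.58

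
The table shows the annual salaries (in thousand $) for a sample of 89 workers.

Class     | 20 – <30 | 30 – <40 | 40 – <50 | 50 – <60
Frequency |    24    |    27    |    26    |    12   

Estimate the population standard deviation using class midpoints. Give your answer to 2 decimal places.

Midpoints: 25, 35, 45, 55
n = 89, Σfm = 3375, mean = 37.9213
Σfm² = 137025
Σf(m − x̄)² = Σfm² − (Σfm)²/n = 137025 − 3375²/89 = 9040.4494
Population variance = 9040.4494 / 89 = 101.5781
Standard deviation = √101.5781 = 10.0786

10.08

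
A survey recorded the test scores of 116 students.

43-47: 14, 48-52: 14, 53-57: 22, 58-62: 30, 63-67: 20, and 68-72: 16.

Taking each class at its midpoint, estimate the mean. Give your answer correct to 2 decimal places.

58.28

Midpoints: 45, 50, 55, 60, 65, 70
Σfm = 14×45 + 14×50 + 22×55 + 30×60 + 20×65 + 16×70 = 6760
n = Σf = 116
Mean = 6760 / 116 = 58.2759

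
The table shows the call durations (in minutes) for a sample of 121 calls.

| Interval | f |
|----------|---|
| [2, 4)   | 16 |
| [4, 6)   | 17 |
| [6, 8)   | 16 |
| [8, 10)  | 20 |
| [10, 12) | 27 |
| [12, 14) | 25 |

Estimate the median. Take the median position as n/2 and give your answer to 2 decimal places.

9.15

Cumulative frequencies: 16, 33, 49, 69, 96, 121
n = 121; position = n/2 = 60.5.
This falls in the class [8, 10): L = 8, F = 49, f = 20, h = 2.
Median ≈ 8 + ((60.5 − 49) / 20) × 2 = 9.1500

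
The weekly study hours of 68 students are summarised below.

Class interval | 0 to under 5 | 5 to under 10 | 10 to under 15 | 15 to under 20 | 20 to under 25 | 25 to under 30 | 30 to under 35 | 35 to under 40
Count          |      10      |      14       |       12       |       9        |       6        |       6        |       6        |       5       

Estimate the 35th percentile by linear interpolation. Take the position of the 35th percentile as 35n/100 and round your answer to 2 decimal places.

Cumulative frequencies: 10, 24, 36, 45, 51, 57, 63, 68
n = 68; position = 35n/100 = 23.8.
This falls in the class 5 to under 10: L = 5, F = 10, f = 14, h = 5.
35th percentile ≈ 5 + ((23.8 − 10) / 14) × 5 = 9.9286

9.93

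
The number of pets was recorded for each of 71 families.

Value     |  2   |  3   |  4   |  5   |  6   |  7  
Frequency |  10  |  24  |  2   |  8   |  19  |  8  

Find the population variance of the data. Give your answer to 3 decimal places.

Values: 2, 3, 4, 5, 6, 7
n = 71, Σfx = 310, mean = 4.3662
Σfx² = 1564
Σf(x − x̄)² = Σfx² − (Σfx)²/n = 1564 − 310²/71 = 210.4789
Population variance = 210.4789 / 71 = 2.9645

2.964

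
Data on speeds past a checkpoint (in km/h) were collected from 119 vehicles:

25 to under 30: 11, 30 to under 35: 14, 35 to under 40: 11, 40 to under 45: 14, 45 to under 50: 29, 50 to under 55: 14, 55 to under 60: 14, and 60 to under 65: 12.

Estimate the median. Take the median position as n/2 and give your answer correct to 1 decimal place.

46.6

Cumulative frequencies: 11, 25, 36, 50, 79, 93, 107, 119
n = 119; position = n/2 = 59.5.
This falls in the class 45 to under 50: L = 45, F = 50, f = 29, h = 5.
Median ≈ 45 + ((59.5 − 50) / 29) × 5 = 46.6379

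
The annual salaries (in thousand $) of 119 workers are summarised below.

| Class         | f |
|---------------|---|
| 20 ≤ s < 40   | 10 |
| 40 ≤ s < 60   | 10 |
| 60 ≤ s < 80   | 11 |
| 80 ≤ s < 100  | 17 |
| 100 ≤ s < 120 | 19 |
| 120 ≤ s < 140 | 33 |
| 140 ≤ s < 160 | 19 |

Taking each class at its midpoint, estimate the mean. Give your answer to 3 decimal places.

Midpoints: 30, 50, 70, 90, 110, 130, 150
Σfm = 10×30 + 10×50 + 11×70 + 17×90 + 19×110 + 33×130 + 19×150 = 12330
n = Σf = 119
Mean = 12330 / 119 = 103.6134

103.613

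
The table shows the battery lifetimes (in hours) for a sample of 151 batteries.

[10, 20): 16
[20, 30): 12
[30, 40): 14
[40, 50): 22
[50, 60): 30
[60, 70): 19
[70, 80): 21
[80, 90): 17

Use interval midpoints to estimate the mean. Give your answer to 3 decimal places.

52.483

Midpoints: 15, 25, 35, 45, 55, 65, 75, 85
Σfm = 16×15 + 12×25 + 14×35 + 22×45 + 30×55 + 19×65 + 21×75 + 17×85 = 7925
n = Σf = 151
Mean = 7925 / 151 = 52.4834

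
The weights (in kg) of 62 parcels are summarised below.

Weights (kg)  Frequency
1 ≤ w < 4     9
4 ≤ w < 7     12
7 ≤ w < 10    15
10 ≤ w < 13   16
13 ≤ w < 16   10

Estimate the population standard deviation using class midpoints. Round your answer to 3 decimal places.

3.875

Midpoints: 2.5, 5.5, 8.5, 11.5, 14.5
n = 62, Σfm = 545, mean = 8.7903
Σfm² = 5721.5
Σf(m − x̄)² = Σfm² − (Σfm)²/n = 5721.5 − 545²/62 = 930.7742
Population variance = 930.7742 / 62 = 15.0125
Standard deviation = √15.0125 = 3.8746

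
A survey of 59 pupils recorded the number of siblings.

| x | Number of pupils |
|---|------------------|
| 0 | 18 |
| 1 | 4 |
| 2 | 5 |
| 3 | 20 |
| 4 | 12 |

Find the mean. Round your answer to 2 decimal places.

Values: 0, 1, 2, 3, 4
Σfx = 18×0 + 4×1 + 5×2 + 20×3 + 12×4 = 122
n = Σf = 59
Mean = 122 / 59 = 2.0678

2.07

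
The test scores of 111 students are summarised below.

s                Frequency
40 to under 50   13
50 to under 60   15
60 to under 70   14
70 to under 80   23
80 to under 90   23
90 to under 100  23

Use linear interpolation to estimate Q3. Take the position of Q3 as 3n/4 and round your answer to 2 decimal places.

Cumulative frequencies: 13, 28, 42, 65, 88, 111
n = 111; position = 3n/4 = 83.25.
This falls in the class 80 to under 90: L = 80, F = 65, f = 23, h = 10.
Upper quartile ≈ 80 + ((83.25 − 65) / 23) × 10 = 87.9348

87.93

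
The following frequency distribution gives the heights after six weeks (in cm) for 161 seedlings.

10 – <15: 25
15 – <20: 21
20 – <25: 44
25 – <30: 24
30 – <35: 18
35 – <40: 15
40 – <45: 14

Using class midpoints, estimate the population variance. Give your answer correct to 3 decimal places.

81.629

Midpoints: 12.5, 17.5, 22.5, 27.5, 32.5, 37.5, 42.5
n = 161, Σfm = 4072.5, mean = 25.2950
Σfm² = 116156.25
Σf(m − x̄)² = Σfm² − (Σfm)²/n = 116156.25 − 4072.5²/161 = 13142.2360
Population variance = 13142.2360 / 161 = 81.6288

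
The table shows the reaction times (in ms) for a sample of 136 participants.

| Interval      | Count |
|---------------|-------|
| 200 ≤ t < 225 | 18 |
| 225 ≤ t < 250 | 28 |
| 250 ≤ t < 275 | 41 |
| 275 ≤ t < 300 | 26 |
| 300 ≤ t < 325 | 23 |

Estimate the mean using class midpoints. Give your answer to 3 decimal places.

263.971

Midpoints: 212.5, 237.5, 262.5, 287.5, 312.5
Σfm = 18×212.5 + 28×237.5 + 41×262.5 + 26×287.5 + 23×312.5 = 35900
n = Σf = 136
Mean = 35900 / 136 = 263.9706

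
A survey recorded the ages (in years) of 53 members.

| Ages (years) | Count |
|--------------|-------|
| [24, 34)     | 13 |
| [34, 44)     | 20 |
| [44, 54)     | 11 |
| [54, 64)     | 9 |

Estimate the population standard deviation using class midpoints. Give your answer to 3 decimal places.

Midpoints: 29, 39, 49, 59
n = 53, Σfm = 2227, mean = 42.0189
Σfm² = 99093
Σf(m − x̄)² = Σfm² − (Σfm)²/n = 99093 − 2227²/53 = 5516.9811
Population variance = 5516.9811 / 53 = 104.0940
Standard deviation = √104.0940 = 10.2026

10.203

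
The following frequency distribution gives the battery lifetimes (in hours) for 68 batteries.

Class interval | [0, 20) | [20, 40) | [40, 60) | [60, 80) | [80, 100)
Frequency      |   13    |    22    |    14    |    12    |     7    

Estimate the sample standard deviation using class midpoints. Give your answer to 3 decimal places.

25.261

Midpoints: 10, 30, 50, 70, 90
n = 68, Σfm = 2960, mean = 43.5294
Σfm² = 171600
Σf(m − x̄)² = Σfm² − (Σfm)²/n = 171600 − 2960²/68 = 42752.9412
Sample variance = 42752.9412 / 67 = 638.1036
Standard deviation = √638.1036 = 25.2607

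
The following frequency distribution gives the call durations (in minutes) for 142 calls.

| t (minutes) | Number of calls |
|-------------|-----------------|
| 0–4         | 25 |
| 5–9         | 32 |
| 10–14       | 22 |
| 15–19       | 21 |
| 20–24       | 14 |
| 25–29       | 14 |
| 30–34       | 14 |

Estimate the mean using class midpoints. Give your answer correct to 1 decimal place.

Midpoints: 2, 7, 12, 17, 22, 27, 32
Σfm = 25×2 + 32×7 + 22×12 + 21×17 + 14×22 + 14×27 + 14×32 = 2029
n = Σf = 142
Mean = 2029 / 142 = 14.2887

14.3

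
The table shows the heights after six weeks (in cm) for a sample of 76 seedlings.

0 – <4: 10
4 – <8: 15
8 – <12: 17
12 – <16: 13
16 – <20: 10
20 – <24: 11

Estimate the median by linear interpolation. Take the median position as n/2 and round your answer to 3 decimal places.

Cumulative frequencies: 10, 25, 42, 55, 65, 76
n = 76; position = n/2 = 38.
This falls in the class 8 – <12: L = 8, F = 25, f = 17, h = 4.
Median ≈ 8 + ((38 − 25) / 17) × 4 = 11.0588

11.059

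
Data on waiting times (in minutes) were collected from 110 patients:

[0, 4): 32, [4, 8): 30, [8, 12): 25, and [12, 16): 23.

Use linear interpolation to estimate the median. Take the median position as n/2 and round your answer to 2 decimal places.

7.07

Cumulative frequencies: 32, 62, 87, 110
n = 110; position = n/2 = 55.
This falls in the class [4, 8): L = 4, F = 32, f = 30, h = 4.
Median ≈ 4 + ((55 − 32) / 30) × 4 = 7.0667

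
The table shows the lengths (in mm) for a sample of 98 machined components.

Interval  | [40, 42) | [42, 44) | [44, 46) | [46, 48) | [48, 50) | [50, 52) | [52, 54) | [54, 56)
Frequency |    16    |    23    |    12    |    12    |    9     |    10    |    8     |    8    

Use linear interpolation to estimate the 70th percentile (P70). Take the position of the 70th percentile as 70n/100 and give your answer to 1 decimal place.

Cumulative frequencies: 16, 39, 51, 63, 72, 82, 90, 98
n = 98; position = 70n/100 = 68.6.
This falls in the class [48, 50): L = 48, F = 63, f = 9, h = 2.
70th percentile ≈ 48 + ((68.6 − 63) / 9) × 2 = 49.2444

49.2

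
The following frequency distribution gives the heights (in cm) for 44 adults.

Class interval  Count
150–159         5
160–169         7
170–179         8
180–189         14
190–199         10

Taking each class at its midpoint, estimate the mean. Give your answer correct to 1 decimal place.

Midpoints: 154.5, 164.5, 174.5, 184.5, 194.5
Σfm = 5×154.5 + 7×164.5 + 8×174.5 + 14×184.5 + 10×194.5 = 7848
n = Σf = 44
Mean = 7848 / 44 = 178.3636

178.4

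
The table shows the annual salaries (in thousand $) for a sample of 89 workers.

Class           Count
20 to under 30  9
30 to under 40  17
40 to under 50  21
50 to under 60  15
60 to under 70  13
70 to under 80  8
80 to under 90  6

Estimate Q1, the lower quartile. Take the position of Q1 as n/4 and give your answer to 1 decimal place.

37.8

Cumulative frequencies: 9, 26, 47, 62, 75, 83, 89
n = 89; position = n/4 = 22.25.
This falls in the class 30 to under 40: L = 30, F = 9, f = 17, h = 10.
Lower quartile ≈ 30 + ((22.25 − 9) / 17) × 10 = 37.7941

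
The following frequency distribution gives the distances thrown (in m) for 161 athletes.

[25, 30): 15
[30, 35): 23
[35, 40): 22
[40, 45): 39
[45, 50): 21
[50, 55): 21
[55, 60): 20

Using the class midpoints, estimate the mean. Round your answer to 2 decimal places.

Midpoints: 27.5, 32.5, 37.5, 42.5, 47.5, 52.5, 57.5
Σfm = 15×27.5 + 23×32.5 + 22×37.5 + 39×42.5 + 21×47.5 + 21×52.5 + 20×57.5 = 6892.5
n = Σf = 161
Mean = 6892.5 / 161 = 42.8106

42.81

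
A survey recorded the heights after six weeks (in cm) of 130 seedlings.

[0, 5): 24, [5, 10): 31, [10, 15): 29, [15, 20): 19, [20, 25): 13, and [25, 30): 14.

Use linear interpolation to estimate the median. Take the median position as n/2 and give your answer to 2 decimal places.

11.72

Cumulative frequencies: 24, 55, 84, 103, 116, 130
n = 130; position = n/2 = 65.
This falls in the class [10, 15): L = 10, F = 55, f = 29, h = 5.
Median ≈ 10 + ((65 − 55) / 29) × 5 = 11.7241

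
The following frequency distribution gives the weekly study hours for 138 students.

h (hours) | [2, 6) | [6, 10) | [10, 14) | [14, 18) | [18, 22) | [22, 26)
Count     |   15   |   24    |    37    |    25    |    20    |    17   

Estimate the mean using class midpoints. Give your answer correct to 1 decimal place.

Midpoints: 4, 8, 12, 16, 20, 24
Σfm = 15×4 + 24×8 + 37×12 + 25×16 + 20×20 + 17×24 = 1904
n = Σf = 138
Mean = 1904 / 138 = 13.7971

13.8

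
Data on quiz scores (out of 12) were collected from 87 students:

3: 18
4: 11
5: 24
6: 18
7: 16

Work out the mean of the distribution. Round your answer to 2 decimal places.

5.03

Values: 3, 4, 5, 6, 7
Σfx = 18×3 + 11×4 + 24×5 + 18×6 + 16×7 = 438
n = Σf = 87
Mean = 438 / 87 = 5.0345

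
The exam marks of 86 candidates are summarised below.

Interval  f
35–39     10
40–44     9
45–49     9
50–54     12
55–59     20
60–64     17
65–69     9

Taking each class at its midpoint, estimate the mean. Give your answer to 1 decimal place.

Midpoints: 37, 42, 47, 52, 57, 62, 67
Σfm = 10×37 + 9×42 + 9×47 + 12×52 + 20×57 + 17×62 + 9×67 = 4592
n = Σf = 86
Mean = 4592 / 86 = 53.3953

53.4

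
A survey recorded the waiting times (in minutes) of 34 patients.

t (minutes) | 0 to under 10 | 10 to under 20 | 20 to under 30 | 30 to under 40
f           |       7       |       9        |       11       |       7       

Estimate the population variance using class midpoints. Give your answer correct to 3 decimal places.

Midpoints: 5, 15, 25, 35
n = 34, Σfm = 690, mean = 20.2941
Σfm² = 17650
Σf(m − x̄)² = Σfm² − (Σfm)²/n = 17650 − 690²/34 = 3647.0588
Population variance = 3647.0588 / 34 = 107.2664

107.266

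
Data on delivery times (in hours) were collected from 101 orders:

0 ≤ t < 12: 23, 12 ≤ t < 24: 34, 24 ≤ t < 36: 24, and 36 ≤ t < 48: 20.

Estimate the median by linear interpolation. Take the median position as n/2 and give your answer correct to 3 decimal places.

21.706

Cumulative frequencies: 23, 57, 81, 101
n = 101; position = n/2 = 50.5.
This falls in the class 12 ≤ t < 24: L = 12, F = 23, f = 34, h = 12.
Median ≈ 12 + ((50.5 − 23) / 34) × 12 = 21.7059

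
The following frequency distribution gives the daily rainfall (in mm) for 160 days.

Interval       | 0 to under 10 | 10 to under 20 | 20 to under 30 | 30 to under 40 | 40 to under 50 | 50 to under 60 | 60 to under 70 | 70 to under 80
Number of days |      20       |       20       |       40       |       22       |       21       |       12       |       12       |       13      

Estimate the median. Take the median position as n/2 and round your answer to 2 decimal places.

30.00

Cumulative frequencies: 20, 40, 80, 102, 123, 135, 147, 160
n = 160; position = n/2 = 80.
This falls in the class 20 to under 30: L = 20, F = 40, f = 40, h = 10.
Median ≈ 20 + ((80 − 40) / 40) × 10 = 30.0000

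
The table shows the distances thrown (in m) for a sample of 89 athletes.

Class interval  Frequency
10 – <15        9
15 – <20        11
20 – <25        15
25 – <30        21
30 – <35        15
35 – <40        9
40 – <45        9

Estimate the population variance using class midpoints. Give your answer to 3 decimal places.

76.354

Midpoints: 12.5, 17.5, 22.5, 27.5, 32.5, 37.5, 42.5
n = 89, Σfm = 2427.5, mean = 27.2753
Σfm² = 73006.25
Σf(m − x̄)² = Σfm² − (Σfm)²/n = 73006.25 − 2427.5²/89 = 6795.5056
Population variance = 6795.5056 / 89 = 76.3540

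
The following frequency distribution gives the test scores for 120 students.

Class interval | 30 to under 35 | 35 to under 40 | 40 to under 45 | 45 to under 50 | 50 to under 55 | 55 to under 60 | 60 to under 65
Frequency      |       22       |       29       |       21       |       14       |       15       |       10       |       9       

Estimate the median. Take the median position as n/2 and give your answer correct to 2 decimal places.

Cumulative frequencies: 22, 51, 72, 86, 101, 111, 120
n = 120; position = n/2 = 60.
This falls in the class 40 to under 45: L = 40, F = 51, f = 21, h = 5.
Median ≈ 40 + ((60 − 51) / 21) × 5 = 42.1429

42.14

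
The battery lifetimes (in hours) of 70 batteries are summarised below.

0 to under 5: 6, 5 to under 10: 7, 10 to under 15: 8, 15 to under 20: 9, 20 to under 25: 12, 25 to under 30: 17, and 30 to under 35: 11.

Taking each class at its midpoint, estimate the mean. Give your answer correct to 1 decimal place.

20.3

Midpoints: 2.5, 7.5, 12.5, 17.5, 22.5, 27.5, 32.5
Σfm = 6×2.5 + 7×7.5 + 8×12.5 + 9×17.5 + 12×22.5 + 17×27.5 + 11×32.5 = 1420
n = Σf = 70
Mean = 1420 / 70 = 20.2857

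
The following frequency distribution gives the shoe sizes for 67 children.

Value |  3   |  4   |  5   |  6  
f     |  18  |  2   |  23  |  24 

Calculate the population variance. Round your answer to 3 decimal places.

Values: 3, 4, 5, 6
n = 67, Σfx = 321, mean = 4.7910
Σfx² = 1633
Σf(x − x̄)² = Σfx² − (Σfx)²/n = 1633 − 321²/67 = 95.0746
Population variance = 95.0746 / 67 = 1.4190

1.419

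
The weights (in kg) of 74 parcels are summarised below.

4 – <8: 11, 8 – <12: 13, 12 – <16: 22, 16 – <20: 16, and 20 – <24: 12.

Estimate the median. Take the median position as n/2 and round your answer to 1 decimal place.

Cumulative frequencies: 11, 24, 46, 62, 74
n = 74; position = n/2 = 37.
This falls in the class 12 – <16: L = 12, F = 24, f = 22, h = 4.
Median ≈ 12 + ((37 − 24) / 22) × 4 = 14.3636

14.4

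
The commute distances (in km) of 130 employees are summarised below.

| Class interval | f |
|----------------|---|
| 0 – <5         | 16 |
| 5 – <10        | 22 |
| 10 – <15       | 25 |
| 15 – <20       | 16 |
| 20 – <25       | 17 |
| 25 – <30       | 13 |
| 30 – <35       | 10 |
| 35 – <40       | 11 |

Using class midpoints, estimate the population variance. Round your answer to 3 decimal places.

Midpoints: 2.5, 7.5, 12.5, 17.5, 22.5, 27.5, 32.5, 37.5
n = 130, Σfm = 2275, mean = 17.5000
Σfm² = 54612.5
Σf(m − x̄)² = Σfm² − (Σfm)²/n = 54612.5 − 2275²/130 = 14800.0000
Population variance = 14800.0000 / 130 = 113.8462

113.846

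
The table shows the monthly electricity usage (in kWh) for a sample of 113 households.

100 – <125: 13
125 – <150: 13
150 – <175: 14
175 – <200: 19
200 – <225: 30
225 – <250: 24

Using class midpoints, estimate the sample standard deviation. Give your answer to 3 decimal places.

Midpoints: 112.5, 137.5, 162.5, 187.5, 212.5, 237.5
n = 113, Σfm = 21162.5, mean = 187.2788
Σfm² = 4156406.25
Σf(m − x̄)² = Σfm² − (Σfm)²/n = 4156406.25 − 21162.5²/113 = 193119.4690
Sample variance = 193119.4690 / 112 = 1724.2810
Standard deviation = √1724.2810 = 41.5245

41.524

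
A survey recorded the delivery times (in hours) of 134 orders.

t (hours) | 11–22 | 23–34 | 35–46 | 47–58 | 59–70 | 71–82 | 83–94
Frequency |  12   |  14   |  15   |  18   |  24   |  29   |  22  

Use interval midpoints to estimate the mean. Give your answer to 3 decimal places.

58.679

Midpoints: 16.5, 28.5, 40.5, 52.5, 64.5, 76.5, 88.5
Σfm = 12×16.5 + 14×28.5 + 15×40.5 + 18×52.5 + 24×64.5 + 29×76.5 + 22×88.5 = 7863
n = Σf = 134
Mean = 7863 / 134 = 58.6791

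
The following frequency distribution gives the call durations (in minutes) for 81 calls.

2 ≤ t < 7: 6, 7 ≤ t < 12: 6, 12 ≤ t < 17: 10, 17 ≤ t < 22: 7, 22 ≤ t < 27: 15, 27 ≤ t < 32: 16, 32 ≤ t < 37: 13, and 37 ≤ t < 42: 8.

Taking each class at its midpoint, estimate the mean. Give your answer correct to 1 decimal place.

Midpoints: 4.5, 9.5, 14.5, 19.5, 24.5, 29.5, 34.5, 39.5
Σfm = 6×4.5 + 6×9.5 + 10×14.5 + 7×19.5 + 15×24.5 + 16×29.5 + 13×34.5 + 8×39.5 = 1969.5
n = Σf = 81
Mean = 1969.5 / 81 = 24.3148

24.3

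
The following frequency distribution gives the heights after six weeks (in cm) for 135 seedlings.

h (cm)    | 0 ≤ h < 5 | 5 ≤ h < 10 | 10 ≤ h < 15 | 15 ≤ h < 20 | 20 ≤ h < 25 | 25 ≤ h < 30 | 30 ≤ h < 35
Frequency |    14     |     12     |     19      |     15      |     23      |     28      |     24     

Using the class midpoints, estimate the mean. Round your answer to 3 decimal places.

Midpoints: 2.5, 7.5, 12.5, 17.5, 22.5, 27.5, 32.5
Σfm = 14×2.5 + 12×7.5 + 19×12.5 + 15×17.5 + 23×22.5 + 28×27.5 + 24×32.5 = 2692.5
n = Σf = 135
Mean = 2692.5 / 135 = 19.9444

19.944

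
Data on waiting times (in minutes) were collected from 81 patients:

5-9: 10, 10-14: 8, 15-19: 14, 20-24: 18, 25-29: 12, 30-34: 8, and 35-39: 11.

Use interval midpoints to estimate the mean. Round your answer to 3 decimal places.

Midpoints: 7, 12, 17, 22, 27, 32, 37
Σfm = 10×7 + 8×12 + 14×17 + 18×22 + 12×27 + 8×32 + 11×37 = 1787
n = Σf = 81
Mean = 1787 / 81 = 22.0617

22.062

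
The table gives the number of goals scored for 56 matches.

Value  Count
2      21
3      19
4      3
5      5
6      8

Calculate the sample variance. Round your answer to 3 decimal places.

Values: 2, 3, 4, 5, 6
n = 56, Σfx = 184, mean = 3.2857
Σfx² = 716
Σf(x − x̄)² = Σfx² − (Σfx)²/n = 716 − 184²/56 = 111.4286
Sample variance = 111.4286 / 55 = 2.0260

2.026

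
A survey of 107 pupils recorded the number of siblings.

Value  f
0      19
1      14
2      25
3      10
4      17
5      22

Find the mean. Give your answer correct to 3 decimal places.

2.542

Values: 0, 1, 2, 3, 4, 5
Σfx = 19×0 + 14×1 + 25×2 + 10×3 + 17×4 + 22×5 = 272
n = Σf = 107
Mean = 272 / 107 = 2.5421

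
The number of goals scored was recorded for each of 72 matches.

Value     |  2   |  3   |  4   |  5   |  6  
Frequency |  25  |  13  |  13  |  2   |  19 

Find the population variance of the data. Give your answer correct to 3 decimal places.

2.551

Values: 2, 3, 4, 5, 6
n = 72, Σfx = 265, mean = 3.6806
Σfx² = 1159
Σf(x − x̄)² = Σfx² − (Σfx)²/n = 1159 − 265²/72 = 183.6528
Population variance = 183.6528 / 72 = 2.5507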